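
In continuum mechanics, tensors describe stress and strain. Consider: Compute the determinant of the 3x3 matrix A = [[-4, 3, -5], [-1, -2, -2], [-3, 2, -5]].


Expanding along the first row, det(A) = a11*M_11 - a12*M_12 + a13*M_13, where M_1j is the (1,j) minor.
Minor M_11 = -2*-5 - -2*2 = 14
Minor M_12 = -1*-5 - -2*-3 = -1
Minor M_13 = -1*2 - -2*-3 = -8
det = -4*(14) - 3*(-1) + -5*(-8)
    = -56 - -3 + 40
    = -13

-13


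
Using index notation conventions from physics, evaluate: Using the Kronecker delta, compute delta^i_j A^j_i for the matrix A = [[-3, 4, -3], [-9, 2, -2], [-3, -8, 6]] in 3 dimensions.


The contraction (trace) of a rank-2 tensor is the sum of its diagonal elements.
Diagonal entries: A[1,1] = -3, A[2,2] = 2, A[3,3] = 6
Tr(A) = -3 + 2 + 6 = 5

5


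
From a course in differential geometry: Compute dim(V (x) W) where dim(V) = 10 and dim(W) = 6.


The dimension of a tensor product is the product of dimensions.
dim(V) = 10, dim(W) = 6
dim(V (x) W) = 10 * 6 = 60

60


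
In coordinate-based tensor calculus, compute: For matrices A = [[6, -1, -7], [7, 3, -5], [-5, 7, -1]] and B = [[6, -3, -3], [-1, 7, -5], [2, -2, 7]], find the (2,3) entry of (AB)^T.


(AB)^T_{ij} = (AB)_{ji} = sum_k A_{jk} B_{ki}.
For i=2, j=3 we need (AB)_{32}:
A_{31} * B_{12} = -5 * -3 = 15
A_{32} * B_{22} = 7 * 7 = 49
A_{33} * B_{32} = -1 * -2 = 2
Sum = 15 + 49 + 2 = 66

66


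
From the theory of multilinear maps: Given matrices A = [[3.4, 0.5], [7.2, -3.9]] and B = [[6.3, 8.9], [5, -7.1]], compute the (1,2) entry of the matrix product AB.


(AB)_{ij} = sum_k A_{ik} B_{kj}.
For i=1, j=2:
A_{11} * B_{12} = 3.4 * 8.9 = 30.26
A_{12} * B_{22} = 0.5 * -7.1 = -3.55
Sum = 30.26 + -3.55 = 26.71

26.71


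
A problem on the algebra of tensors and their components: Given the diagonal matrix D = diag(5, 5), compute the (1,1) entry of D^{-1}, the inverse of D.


For a diagonal matrix, the inverse has entries (D^{-1})_{ii} = 1/d_{ii}.
The diagonal entries are: d_{11} = 5, d_{22} = 5
We need (D^{-1})_{11} = 1/d_{11} = 1/5 = 1/5

1/5


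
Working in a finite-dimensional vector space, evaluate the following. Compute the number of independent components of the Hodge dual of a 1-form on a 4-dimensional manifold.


The Hodge dual of a p-form on an n-dimensional manifold is an (n-p)-form.
n = 4, p = 1, so dual degree = 4 - 1 = 3
The number of components is C(n, n-p) = C(4, 3) = 4

4


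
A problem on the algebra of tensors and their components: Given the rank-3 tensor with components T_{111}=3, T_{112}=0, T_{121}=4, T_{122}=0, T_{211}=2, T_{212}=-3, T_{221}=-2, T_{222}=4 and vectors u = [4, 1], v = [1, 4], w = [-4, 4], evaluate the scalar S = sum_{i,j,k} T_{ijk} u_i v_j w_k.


S = sum over i,j,k of T_{ijk} u_i v_j w_k. Expanding all 8 terms:
T_{111}*u_1*v_1*w_1 = 3*4*1*-4 = -48  (running total: -48)
T_{112}*u_1*v_1*w_2 = 0*4*1*4 = 0  (running total: -48)
T_{121}*u_1*v_2*w_1 = 4*4*4*-4 = -256  (running total: -304)
T_{122}*u_1*v_2*w_2 = 0*4*4*4 = 0  (running total: -304)
T_{211}*u_2*v_1*w_1 = 2*1*1*-4 = -8  (running total: -312)
T_{212}*u_2*v_1*w_2 = -3*1*1*4 = -12  (running total: -324)
T_{221}*u_2*v_2*w_1 = -2*1*4*-4 = 32  (running total: -292)
T_{222}*u_2*v_2*w_2 = 4*1*4*4 = 64  (running total: -228)
S = -228

-228


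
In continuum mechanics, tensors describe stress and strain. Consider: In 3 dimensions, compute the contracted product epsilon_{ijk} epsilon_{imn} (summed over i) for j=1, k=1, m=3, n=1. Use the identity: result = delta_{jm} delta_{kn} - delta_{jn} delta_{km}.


Using the identity: epsilon_{ijk} epsilon_{imn} = delta_{jm} delta_{kn} - delta_{jn} delta_{km}.
delta_{13} = 0
delta_{11} = 1
delta_{11} = 1
delta_{13} = 0
Result = 0 * 1 - 1 * 0 = 0 - 0 = 0

0


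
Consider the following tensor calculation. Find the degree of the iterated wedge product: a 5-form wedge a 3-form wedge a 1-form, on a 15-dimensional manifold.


The degree of a wedge product is the sum of the degrees of the individual forms.
Degrees: 5, 3, 1
Total degree = 5 + 3 + 1 = 9

9


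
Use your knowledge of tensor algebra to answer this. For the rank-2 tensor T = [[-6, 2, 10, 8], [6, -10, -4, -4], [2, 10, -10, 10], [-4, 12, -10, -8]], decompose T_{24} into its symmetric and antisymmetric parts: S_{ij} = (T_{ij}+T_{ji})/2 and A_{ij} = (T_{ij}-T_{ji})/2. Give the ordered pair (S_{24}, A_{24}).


T_{24} = -4
T_{42} = 12
S_{24} = (-4 + 12)/2 = 8/2 = 4
A_{24} = (-4 - 12)/2 = -16/2 = -8
Check: S + A = 4 + -8 = -4 = T_{24}.

(4, -8)


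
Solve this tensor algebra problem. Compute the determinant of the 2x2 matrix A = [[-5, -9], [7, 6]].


For a 2x2 matrix [[a, b], [c, d]], det = a*d - b*c.
a = -5, b = -9, c = 7, d = 6
a*d = -5 * 6 = -30
b*c = -9 * 7 = -63
det = -30 - -63 = 33

33


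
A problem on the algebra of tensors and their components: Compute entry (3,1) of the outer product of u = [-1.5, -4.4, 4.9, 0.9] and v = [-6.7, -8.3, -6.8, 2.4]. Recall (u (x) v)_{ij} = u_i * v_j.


The outer product entry T_{ij} = u_i * v_j.
We need i=3, j=1.
u_3 = 4.9, v_1 = -6.7
T_{3,1} = 4.9 * -6.7 = -32.83

-32.83


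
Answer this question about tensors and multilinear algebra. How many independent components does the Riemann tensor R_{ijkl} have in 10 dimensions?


The Riemann tensor in d dimensions has d^2(d^2 - 1)/12 independent components.
d = 10, so d^2 = 100
d^2 - 1 = 99
d^2(d^2 - 1) = 100 * 99 = 9900
Divide by 12: 9900 / 12 = 825

825


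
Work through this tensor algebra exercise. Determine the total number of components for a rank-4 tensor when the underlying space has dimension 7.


The number of components of a rank-r tensor in d dimensions is d^r.
Here d = 7 and r = 4.
7^4 = 2401

2401


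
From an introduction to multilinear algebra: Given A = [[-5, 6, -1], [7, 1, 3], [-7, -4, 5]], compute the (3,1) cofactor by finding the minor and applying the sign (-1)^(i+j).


To find cofactor C_{31}, delete row 3 and column 1.
The resulting 2x2 submatrix is: [[6, -1], [1, 3]]
Minor M_{31} = 6*3 - -1*1
  = 18 - -1 = 19
Sign = (-1)^(3+1) = (-1)^4 = 1
Cofactor C_{31} = 1 * 19 = 19

19


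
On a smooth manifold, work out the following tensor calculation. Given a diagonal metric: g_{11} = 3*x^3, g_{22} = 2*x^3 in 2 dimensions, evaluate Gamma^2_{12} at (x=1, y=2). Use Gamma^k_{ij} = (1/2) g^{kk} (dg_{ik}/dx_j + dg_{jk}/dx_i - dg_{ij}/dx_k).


For a diagonal metric, Gamma^k_{ij} = (1/2) g^{kk} (dg_{ik}/dx_j + dg_{jk}/dx_i - dg_{ij}/dx_k).
The metric is diagonal, so g_{ab} = 0 for a != b.
At the given point: g_{11} = 3, g_{22} = 2
g^{22} = 1/2
dg_{12}/dx_2 = 0 (off-diagonal)
dg_{22}/dx_1 = dg_{22}/dx_1 = 6
dg_{12}/dx_2 = 0 (off-diagonal)
Numerator = 0 + 6 - 0 = 6
Gamma^2_{12} = 6 / (2 * 2) = 3/2

3/2


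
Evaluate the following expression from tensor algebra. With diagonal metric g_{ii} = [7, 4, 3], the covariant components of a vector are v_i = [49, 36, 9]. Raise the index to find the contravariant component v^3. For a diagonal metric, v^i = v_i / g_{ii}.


To raise an index with a diagonal metric: v^i = v_i / g_{ii}.
For index 3: v_3 = 9, g_{33} = 3
v^3 = 9 / 3 = 3

3


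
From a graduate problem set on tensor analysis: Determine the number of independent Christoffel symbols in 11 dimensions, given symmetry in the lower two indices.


Christoffel symbols Gamma^k_{ij} are symmetric in i,j, so there are d * d(d+1)/2 independent symbols.
d = 11
d(d+1)/2 = 11 * 12 / 2 = 66
Total = 11 * 66 = 726

726


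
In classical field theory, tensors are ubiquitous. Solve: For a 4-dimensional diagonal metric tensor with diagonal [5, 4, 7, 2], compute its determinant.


For a diagonal metric, the determinant is the product of diagonal entries.
Diagonal entries: 5, 4, 7, 2
det(g) = 5 * 4 * 7 * 2 = 280

280


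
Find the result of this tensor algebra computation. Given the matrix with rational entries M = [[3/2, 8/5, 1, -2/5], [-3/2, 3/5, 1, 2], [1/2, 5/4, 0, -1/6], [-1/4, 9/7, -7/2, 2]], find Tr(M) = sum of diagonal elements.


The trace is the sum of diagonal entries.
Diagonal: M[1,1] = 3/2, M[2,2] = 3/5, M[3,3] = 0, M[4,4] = 2
Tr(M) = 3/2 + 3/5 + 0 + 2
Computing step by step:
After adding M[1,1]: 3/2
After adding M[2,2]: 21/10
After adding M[3,3]: 21/10
After adding M[4,4]: 41/10
Tr(M) = 41/10

41/10


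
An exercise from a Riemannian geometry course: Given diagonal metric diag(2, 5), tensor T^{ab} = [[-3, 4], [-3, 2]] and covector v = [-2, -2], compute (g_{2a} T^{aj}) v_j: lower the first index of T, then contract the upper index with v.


Step 1: lower the first index. For a diagonal metric, g_{ia} T^{aj} = g_{ii} T^{ij} (no sum on i).
g_{22} = 5
S_2{}^1 = 5 * T^{21} = 5 * -3 = -15
S_2{}^2 = 5 * T^{22} = 5 * 2 = 10
Step 2: contract S_2{}^j with v_j.
S_2{}^1 * v_1 = -15 * -2 = 30
S_2{}^2 * v_2 = 10 * -2 = -20
Result = 30 + -20 = 10

10


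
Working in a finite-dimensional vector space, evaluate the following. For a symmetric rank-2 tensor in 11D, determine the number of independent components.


A symmetric rank-2 tensor in d dimensions has d(d+1)/2 independent components.
d = 11
d(d+1)/2 = 11 * 12 / 2 = 132 / 2 = 66

66


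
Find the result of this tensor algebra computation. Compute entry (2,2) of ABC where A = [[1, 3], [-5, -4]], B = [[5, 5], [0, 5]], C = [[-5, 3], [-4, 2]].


(ABC)_{22} = sum_m (AB)_{2m} C_{m2}. First compute row 2 of AB.
(AB)_{21} = -5*5 + -4*0 = -25
(AB)_{22} = -5*5 + -4*5 = -45
Now contract with column 2 of C:
(AB)_{21} * C_{12} = -25 * 3 = -75
(AB)_{22} * C_{22} = -45 * 2 = -90
(ABC)_{22} = -75 + -90 = -165

-165


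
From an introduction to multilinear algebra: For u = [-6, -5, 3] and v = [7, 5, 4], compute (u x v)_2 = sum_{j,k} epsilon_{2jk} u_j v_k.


(u x v)_2 = sum_{j,k} epsilon_{2jk} u_j v_k. Only permutations of (1,2,3) contribute; the two non-zero terms are:
eps_{213} u_1 v_3 = -1 * -6 * 4 = 24
eps_{231} u_3 v_1 = 1 * 3 * 7 = 21
(u x v)_2 = 45

45


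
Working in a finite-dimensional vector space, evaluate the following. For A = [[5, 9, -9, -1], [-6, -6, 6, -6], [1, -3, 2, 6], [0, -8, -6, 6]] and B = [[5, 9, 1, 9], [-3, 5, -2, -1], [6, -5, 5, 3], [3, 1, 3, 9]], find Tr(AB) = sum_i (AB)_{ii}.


Tr(AB) = sum_i (AB)_{ii} where (AB)_{ii} = sum_k A_{ik} B_{ki}.
(AB)_{11} = 5*5 + 9*-3 + -9*6 + -1*3 = -59
(AB)_{22} = -6*9 + -6*5 + 6*-5 + -6*1 = -120
(AB)_{33} = 1*1 + -3*-2 + 2*5 + 6*3 = 35
(AB)_{44} = 0*9 + -8*-1 + -6*3 + 6*9 = 44
Tr(AB) = -59 + -120 + 35 + 44 = -100

-100


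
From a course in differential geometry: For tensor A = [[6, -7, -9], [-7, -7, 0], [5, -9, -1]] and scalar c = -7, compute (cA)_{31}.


Scalar multiplication: (cA)_{ij} = c * A_{ij}.
c = -7
A_{31} = 5
(cA)_{31} = -7 * 5 = -35

-35


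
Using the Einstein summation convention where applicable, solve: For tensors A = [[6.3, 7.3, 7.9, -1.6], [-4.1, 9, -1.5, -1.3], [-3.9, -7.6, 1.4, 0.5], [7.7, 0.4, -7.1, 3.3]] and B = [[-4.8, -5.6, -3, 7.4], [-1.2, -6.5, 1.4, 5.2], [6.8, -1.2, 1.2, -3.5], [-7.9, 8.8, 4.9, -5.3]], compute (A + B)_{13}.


Tensor addition is component-wise: (A + B)_{ij} = A_{ij} + B_{ij}.
A_{13} = 7.9
B_{13} = -3
(A + B)_{13} = 7.9 + -3 = 4.9

4.9


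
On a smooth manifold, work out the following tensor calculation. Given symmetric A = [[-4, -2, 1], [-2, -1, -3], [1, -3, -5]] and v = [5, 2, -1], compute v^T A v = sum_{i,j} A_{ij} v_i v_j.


First compute Av:
(Av)_1 = -4*5 + -2*2 + 1*-1 = -25
(Av)_2 = -2*5 + -1*2 + -3*-1 = -9
(Av)_3 = 1*5 + -3*2 + -5*-1 = 4
Av = [-25, -9, 4]
Then v^T (Av) = 5*-25 + 2*-9 + -1*4
= -125 + -18 + -4 = -147

-147


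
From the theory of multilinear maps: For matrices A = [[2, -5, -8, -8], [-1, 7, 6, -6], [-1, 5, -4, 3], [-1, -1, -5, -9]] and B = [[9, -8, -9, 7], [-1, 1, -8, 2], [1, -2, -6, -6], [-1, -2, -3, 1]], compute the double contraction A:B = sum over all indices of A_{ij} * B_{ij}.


A:B = sum over all i,j of A_{ij} * B_{ij}.
Row 1: 2*9=18, -5*-8=40, -8*-9=72, -8*7=-56 => row sum = 74
Row 2: -1*-1=1, 7*1=7, 6*-8=-48, -6*2=-12 => row sum = -52
Row 3: -1*1=-1, 5*-2=-10, -4*-6=24, 3*-6=-18 => row sum = -5
Row 4: -1*-1=1, -1*-2=2, -5*-3=15, -9*1=-9 => row sum = 9
Total = 74 + -52 + -5 + 9 = 26

26


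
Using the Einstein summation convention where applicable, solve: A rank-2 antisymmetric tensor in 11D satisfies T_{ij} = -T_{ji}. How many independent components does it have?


An antisymmetric rank-2 tensor satisfies A_{ij} = -A_{ji}, so diagonal entries are zero.
The independent components are the upper-triangular entries: C(n, 2) = n(n-1)/2.
n = 11
C(11, 2) = 11 * 10 / 2 = 110 / 2 = 55

55


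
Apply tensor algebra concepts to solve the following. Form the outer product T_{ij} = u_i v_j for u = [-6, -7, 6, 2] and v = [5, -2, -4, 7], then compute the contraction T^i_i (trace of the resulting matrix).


The outer product gives T_{ij} = u_i v_j.
The trace (contraction) is Tr(T) = sum_i T_{ii} = sum_i u_i v_i.
Diagonal entries:
T_{11} = u_1 * v_1 = -6 * 5 = -30
T_{22} = u_2 * v_2 = -7 * -2 = 14
T_{33} = u_3 * v_3 = 6 * -4 = -24
T_{44} = u_4 * v_4 = 2 * 7 = 14
Tr(T) = -30 + 14 + -24 + 14 = -26

-26


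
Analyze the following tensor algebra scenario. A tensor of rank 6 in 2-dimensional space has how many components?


The number of components of a rank-r tensor in d dimensions is d^r.
Here d = 2 and r = 6.
2^6 = 64

64


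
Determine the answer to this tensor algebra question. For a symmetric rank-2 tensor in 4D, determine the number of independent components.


A symmetric rank-2 tensor in d dimensions has d(d+1)/2 independent components.
d = 4
d(d+1)/2 = 4 * 5 / 2 = 20 / 2 = 10

10


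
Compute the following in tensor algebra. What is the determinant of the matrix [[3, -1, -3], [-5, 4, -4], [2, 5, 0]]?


Expanding along the first row, det(A) = a11*M_11 - a12*M_12 + a13*M_13, where M_1j is the (1,j) minor.
Minor M_11 = 4*0 - -4*5 = 20
Minor M_12 = -5*0 - -4*2 = 8
Minor M_13 = -5*5 - 4*2 = -33
det = 3*(20) - -1*(8) + -3*(-33)
    = 60 - -8 + 99
    = 167

167


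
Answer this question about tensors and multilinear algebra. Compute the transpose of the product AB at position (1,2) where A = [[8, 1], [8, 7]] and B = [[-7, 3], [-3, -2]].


(AB)^T_{ij} = (AB)_{ji} = sum_k A_{jk} B_{ki}.
For i=1, j=2 we need (AB)_{21}:
A_{21} * B_{11} = 8 * -7 = -56
A_{22} * B_{21} = 7 * -3 = -21
Sum = -56 + -21 = -77

-77


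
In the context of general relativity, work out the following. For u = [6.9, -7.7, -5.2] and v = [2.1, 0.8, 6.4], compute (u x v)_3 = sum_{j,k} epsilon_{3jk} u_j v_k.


(u x v)_3 = sum_{j,k} epsilon_{3jk} u_j v_k. Only permutations of (1,2,3) contribute; the two non-zero terms are:
eps_{312} u_1 v_2 = 1 * 6.9 * 0.8 = 5.52
eps_{321} u_2 v_1 = -1 * -7.7 * 2.1 = 16.17
(u x v)_3 = 21.69

21.69


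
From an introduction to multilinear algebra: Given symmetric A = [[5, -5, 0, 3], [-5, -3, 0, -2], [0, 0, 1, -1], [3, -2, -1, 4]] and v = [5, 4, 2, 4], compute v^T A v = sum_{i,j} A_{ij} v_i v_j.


First compute Av:
(Av)_1 = 5*5 + -5*4 + 0*2 + 3*4 = 17
(Av)_2 = -5*5 + -3*4 + 0*2 + -2*4 = -45
(Av)_3 = 0*5 + 0*4 + 1*2 + -1*4 = -2
(Av)_4 = 3*5 + -2*4 + -1*2 + 4*4 = 21
Av = [17, -45, -2, 21]
Then v^T (Av) = 5*17 + 4*-45 + 2*-2 + 4*21
= 85 + -180 + -4 + 84 = -15

-15


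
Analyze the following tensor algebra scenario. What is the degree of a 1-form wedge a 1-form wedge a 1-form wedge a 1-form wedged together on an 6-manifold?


The degree of a wedge product is the sum of the degrees of the individual forms.
Degrees: 1, 1, 1, 1
Total degree = 1 + 1 + 1 + 1 = 4

4


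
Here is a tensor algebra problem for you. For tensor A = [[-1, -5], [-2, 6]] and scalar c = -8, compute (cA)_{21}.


Scalar multiplication: (cA)_{ij} = c * A_{ij}.
c = -8
A_{21} = -2
(cA)_{21} = -8 * -2 = 16

16


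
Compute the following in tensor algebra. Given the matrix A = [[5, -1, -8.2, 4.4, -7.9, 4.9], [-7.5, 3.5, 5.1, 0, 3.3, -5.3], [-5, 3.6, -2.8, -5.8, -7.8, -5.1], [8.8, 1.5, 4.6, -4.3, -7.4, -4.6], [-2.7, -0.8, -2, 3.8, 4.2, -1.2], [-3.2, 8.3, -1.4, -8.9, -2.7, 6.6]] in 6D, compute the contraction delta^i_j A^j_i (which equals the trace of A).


The contraction (trace) of a rank-2 tensor is the sum of its diagonal elements.
Diagonal entries: A[1,1] = 5, A[2,2] = 3.5, A[3,3] = -2.8, A[4,4] = -4.3, A[5,5] = 4.2, A[6,6] = 6.6
Tr(A) = 5 + 3.5 + -2.8 + -4.3 + 4.2 + 6.6 = 12.2

12.2


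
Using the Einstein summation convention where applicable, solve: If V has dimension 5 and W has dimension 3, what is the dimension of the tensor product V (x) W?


The dimension of a tensor product is the product of dimensions.
dim(V) = 5, dim(W) = 3
dim(V (x) W) = 5 * 3 = 15

15


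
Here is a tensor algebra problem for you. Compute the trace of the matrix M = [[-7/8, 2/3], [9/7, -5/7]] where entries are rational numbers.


The trace is the sum of diagonal entries.
Diagonal: M[1,1] = -7/8, M[2,2] = -5/7
Tr(M) = -7/8 + -5/7
Computing step by step:
After adding M[1,1]: -7/8
After adding M[2,2]: -89/56
Tr(M) = -89/56

-89/56


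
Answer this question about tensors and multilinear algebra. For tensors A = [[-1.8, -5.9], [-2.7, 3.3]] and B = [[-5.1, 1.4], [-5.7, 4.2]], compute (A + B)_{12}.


Tensor addition is component-wise: (A + B)_{ij} = A_{ij} + B_{ij}.
A_{12} = -5.9
B_{12} = 1.4
(A + B)_{12} = -5.9 + 1.4 = -4.5

-4.5


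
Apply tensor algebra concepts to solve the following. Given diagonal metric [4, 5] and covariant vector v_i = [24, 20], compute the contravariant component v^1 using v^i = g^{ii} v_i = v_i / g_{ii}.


To raise an index with a diagonal metric: v^i = v_i / g_{ii}.
For index 1: v_1 = 24, g_{11} = 4
v^1 = 24 / 4 = 6

6


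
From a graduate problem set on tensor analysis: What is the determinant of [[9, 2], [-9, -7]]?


For a 2x2 matrix [[a, b], [c, d]], det = a*d - b*c.
a = 9, b = 2, c = -9, d = -7
a*d = 9 * -7 = -63
b*c = 2 * -9 = -18
det = -63 - -18 = -45

-45


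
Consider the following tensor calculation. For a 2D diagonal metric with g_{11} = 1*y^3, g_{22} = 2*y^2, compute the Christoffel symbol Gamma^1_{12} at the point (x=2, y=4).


For a diagonal metric, Gamma^k_{ij} = (1/2) g^{kk} (dg_{ik}/dx_j + dg_{jk}/dx_i - dg_{ij}/dx_k).
The metric is diagonal, so g_{ab} = 0 for a != b.
At the given point: g_{11} = 64, g_{22} = 32
g^{11} = 1/64
dg_{11}/dx_2 = dg_{11}/dx_2 = 48
dg_{21}/dx_1 = 0 (off-diagonal)
dg_{12}/dx_1 = 0 (off-diagonal)
Numerator = 48 + 0 - 0 = 48
Gamma^1_{12} = 48 / (2 * 64) = 3/8

3/8


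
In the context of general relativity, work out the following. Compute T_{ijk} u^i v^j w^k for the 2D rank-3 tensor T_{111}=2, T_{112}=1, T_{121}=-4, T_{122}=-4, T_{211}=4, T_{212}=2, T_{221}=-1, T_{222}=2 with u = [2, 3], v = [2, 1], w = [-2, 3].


S = sum over i,j,k of T_{ijk} u_i v_j w_k. Expanding all 8 terms:
T_{111}*u_1*v_1*w_1 = 2*2*2*-2 = -16  (running total: -16)
T_{112}*u_1*v_1*w_2 = 1*2*2*3 = 12  (running total: -4)
T_{121}*u_1*v_2*w_1 = -4*2*1*-2 = 16  (running total: 12)
T_{122}*u_1*v_2*w_2 = -4*2*1*3 = -24  (running total: -12)
T_{211}*u_2*v_1*w_1 = 4*3*2*-2 = -48  (running total: -60)
T_{212}*u_2*v_1*w_2 = 2*3*2*3 = 36  (running total: -24)
T_{221}*u_2*v_2*w_1 = -1*3*1*-2 = 6  (running total: -18)
T_{222}*u_2*v_2*w_2 = 2*3*1*3 = 18  (running total: 0)
S = 0

0


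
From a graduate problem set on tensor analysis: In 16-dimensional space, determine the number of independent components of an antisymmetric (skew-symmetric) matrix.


An antisymmetric rank-2 tensor satisfies A_{ij} = -A_{ji}, so diagonal entries are zero.
The independent components are the upper-triangular entries: C(n, 2) = n(n-1)/2.
n = 16
C(16, 2) = 16 * 15 / 2 = 240 / 2 = 120

120


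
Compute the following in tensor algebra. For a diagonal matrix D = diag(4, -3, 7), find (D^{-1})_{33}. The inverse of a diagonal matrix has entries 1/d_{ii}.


For a diagonal matrix, the inverse has entries (D^{-1})_{ii} = 1/d_{ii}.
The diagonal entries are: d_{11} = 4, d_{22} = -3, d_{33} = 7
We need (D^{-1})_{33} = 1/d_{33} = 1/7 = 1/7

1/7


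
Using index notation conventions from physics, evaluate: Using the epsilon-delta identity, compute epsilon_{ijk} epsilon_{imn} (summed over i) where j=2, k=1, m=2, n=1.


Using the identity: epsilon_{ijk} epsilon_{imn} = delta_{jm} delta_{kn} - delta_{jn} delta_{km}.
delta_{22} = 1
delta_{11} = 1
delta_{21} = 0
delta_{12} = 0
Result = 1 * 1 - 0 * 0 = 1 - 0 = 1

1


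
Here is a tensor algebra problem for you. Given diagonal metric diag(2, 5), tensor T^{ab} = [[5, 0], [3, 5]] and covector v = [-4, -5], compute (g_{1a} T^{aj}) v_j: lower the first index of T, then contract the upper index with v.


Step 1: lower the first index. For a diagonal metric, g_{ia} T^{aj} = g_{ii} T^{ij} (no sum on i).
g_{11} = 2
S_1{}^1 = 2 * T^{11} = 2 * 5 = 10
S_1{}^2 = 2 * T^{12} = 2 * 0 = 0
Step 2: contract S_1{}^j with v_j.
S_1{}^1 * v_1 = 10 * -4 = -40
S_1{}^2 * v_2 = 0 * -5 = 0
Result = -40 + 0 = -40

-40


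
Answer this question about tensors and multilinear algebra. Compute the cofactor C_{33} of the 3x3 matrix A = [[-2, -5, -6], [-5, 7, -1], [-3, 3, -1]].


To find cofactor C_{33}, delete row 3 and column 3.
The resulting 2x2 submatrix is: [[-2, -5], [-5, 7]]
Minor M_{33} = -2*7 - -5*-5
  = -14 - 25 = -39
Sign = (-1)^(3+3) = (-1)^6 = 1
Cofactor C_{33} = 1 * -39 = -39

-39


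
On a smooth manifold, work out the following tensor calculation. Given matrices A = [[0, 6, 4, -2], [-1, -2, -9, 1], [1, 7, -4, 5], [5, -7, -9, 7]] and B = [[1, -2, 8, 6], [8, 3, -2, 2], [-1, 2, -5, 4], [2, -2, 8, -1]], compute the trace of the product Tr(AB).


Tr(AB) = sum_i (AB)_{ii} where (AB)_{ii} = sum_k A_{ik} B_{ki}.
(AB)_{11} = 0*1 + 6*8 + 4*-1 + -2*2 = 40
(AB)_{22} = -1*-2 + -2*3 + -9*2 + 1*-2 = -24
(AB)_{33} = 1*8 + 7*-2 + -4*-5 + 5*8 = 54
(AB)_{44} = 5*6 + -7*2 + -9*4 + 7*-1 = -27
Tr(AB) = 40 + -24 + 54 + -27 = 43

43


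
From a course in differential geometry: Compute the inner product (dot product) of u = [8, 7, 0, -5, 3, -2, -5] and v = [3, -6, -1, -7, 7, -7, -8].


The inner product u . v = sum of u_i * v_i.
Term-by-term: 8 * 3, 7 * -6, 0 * -1, -5 * -7, 3 * 7, -2 * -7, -5 * -8
Products: 24, -42, 0, 35, 21, 14, 40
Sum = 24 + -42 + 0 + 35 + 21 + 14 + 40 = 92

92


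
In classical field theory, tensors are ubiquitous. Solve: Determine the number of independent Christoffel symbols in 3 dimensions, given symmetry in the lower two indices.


Christoffel symbols Gamma^k_{ij} are symmetric in i,j, so there are d * d(d+1)/2 independent symbols.
d = 3
d(d+1)/2 = 3 * 4 / 2 = 6
Total = 3 * 6 = 18

18


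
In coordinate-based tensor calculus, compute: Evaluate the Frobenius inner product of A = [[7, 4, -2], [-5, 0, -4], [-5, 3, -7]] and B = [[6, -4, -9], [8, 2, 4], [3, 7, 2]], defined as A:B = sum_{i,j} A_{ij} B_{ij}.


A:B = sum over all i,j of A_{ij} * B_{ij}.
Row 1: 7*6=42, 4*-4=-16, -2*-9=18 => row sum = 44
Row 2: -5*8=-40, 0*2=0, -4*4=-16 => row sum = -56
Row 3: -5*3=-15, 3*7=21, -7*2=-14 => row sum = -8
Total = 44 + -56 + -8 = -20

-20


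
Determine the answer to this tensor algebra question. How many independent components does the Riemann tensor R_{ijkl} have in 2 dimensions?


The Riemann tensor in d dimensions has d^2(d^2 - 1)/12 independent components.
d = 2, so d^2 = 4
d^2 - 1 = 3
d^2(d^2 - 1) = 4 * 3 = 12
Divide by 12: 12 / 12 = 1

1


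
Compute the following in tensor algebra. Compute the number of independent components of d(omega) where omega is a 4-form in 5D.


The exterior derivative of a p-form is a (p+1)-form.
Its number of independent components is C(n, p+1).
n = 5, p+1 = 5
C(5, 5) = 1

1


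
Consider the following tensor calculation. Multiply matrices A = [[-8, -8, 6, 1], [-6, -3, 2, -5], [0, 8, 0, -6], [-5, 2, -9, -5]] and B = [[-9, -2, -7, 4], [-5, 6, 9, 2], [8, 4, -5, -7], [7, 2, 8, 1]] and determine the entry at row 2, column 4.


(AB)_{ij} = sum_k A_{ik} B_{kj}.
For i=2, j=4:
A_{21} * B_{14} = -6 * 4 = -24
A_{22} * B_{24} = -3 * 2 = -6
A_{23} * B_{34} = 2 * -7 = -14
A_{24} * B_{44} = -5 * 1 = -5
Sum = -24 + -6 + -14 + -5 = -49

-49


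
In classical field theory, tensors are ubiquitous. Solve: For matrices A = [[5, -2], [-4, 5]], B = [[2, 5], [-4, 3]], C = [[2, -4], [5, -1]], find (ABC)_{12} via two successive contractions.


(ABC)_{12} = sum_m (AB)_{1m} C_{m2}. First compute row 1 of AB.
(AB)_{11} = 5*2 + -2*-4 = 18
(AB)_{12} = 5*5 + -2*3 = 19
Now contract with column 2 of C:
(AB)_{11} * C_{12} = 18 * -4 = -72
(AB)_{12} * C_{22} = 19 * -1 = -19
(ABC)_{12} = -72 + -19 = -91

-91


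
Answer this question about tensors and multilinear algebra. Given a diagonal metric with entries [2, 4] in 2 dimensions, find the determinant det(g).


For a diagonal metric, the determinant is the product of diagonal entries.
Diagonal entries: 2, 4
det(g) = 2 * 4 = 8

8


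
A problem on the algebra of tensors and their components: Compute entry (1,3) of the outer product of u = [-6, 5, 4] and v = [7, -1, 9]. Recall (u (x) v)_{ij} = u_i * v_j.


The outer product entry T_{ij} = u_i * v_j.
We need i=1, j=3.
u_1 = -6, v_3 = 9
T_{1,3} = -6 * 9 = -54

-54


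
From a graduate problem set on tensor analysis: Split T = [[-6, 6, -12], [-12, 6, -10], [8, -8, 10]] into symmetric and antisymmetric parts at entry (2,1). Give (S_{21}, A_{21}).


T_{21} = -12
T_{12} = 6
S_{21} = (-12 + 6)/2 = -6/2 = -3
A_{21} = (-12 - 6)/2 = -18/2 = -9
Check: S + A = -3 + -9 = -12 = T_{21}.

(-3, -9)


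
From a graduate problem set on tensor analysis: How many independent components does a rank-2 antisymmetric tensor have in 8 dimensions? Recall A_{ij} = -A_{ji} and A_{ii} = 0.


An antisymmetric rank-2 tensor satisfies A_{ij} = -A_{ji}, so diagonal entries are zero.
The independent components are the upper-triangular entries: C(n, 2) = n(n-1)/2.
n = 8
C(8, 2) = 8 * 7 / 2 = 56 / 2 = 28

28


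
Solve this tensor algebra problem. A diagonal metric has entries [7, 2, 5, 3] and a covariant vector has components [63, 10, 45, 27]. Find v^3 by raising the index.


To raise an index with a diagonal metric: v^i = v_i / g_{ii}.
For index 3: v_3 = 45, g_{33} = 5
v^3 = 45 / 5 = 9

9


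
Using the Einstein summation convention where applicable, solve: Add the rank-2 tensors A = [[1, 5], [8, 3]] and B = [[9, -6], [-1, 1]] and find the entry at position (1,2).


Tensor addition is component-wise: (A + B)_{ij} = A_{ij} + B_{ij}.
A_{12} = 5
B_{12} = -6
(A + B)_{12} = 5 + -6 = -1

-1


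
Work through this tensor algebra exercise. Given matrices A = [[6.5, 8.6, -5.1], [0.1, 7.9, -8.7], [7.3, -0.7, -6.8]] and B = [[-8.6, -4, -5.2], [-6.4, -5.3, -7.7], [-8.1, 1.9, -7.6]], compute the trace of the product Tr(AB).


Tr(AB) = sum_i (AB)_{ii} where (AB)_{ii} = sum_k A_{ik} B_{ki}.
(AB)_{11} = 6.5*-8.6 + 8.6*-6.4 + -5.1*-8.1 = -69.63
(AB)_{22} = 0.1*-4 + 7.9*-5.3 + -8.7*1.9 = -58.8
(AB)_{33} = 7.3*-5.2 + -0.7*-7.7 + -6.8*-7.6 = 19.11
Tr(AB) = -69.63 + -58.8 + 19.11 = -109.32

-109.32


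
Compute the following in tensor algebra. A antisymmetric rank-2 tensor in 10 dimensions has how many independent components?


A antisymmetric rank-2 tensor in d dimensions has d(d-1)/2 independent components.
d = 10
d(d-1)/2 = 10 * 9 / 2 = 90 / 2 = 45

45


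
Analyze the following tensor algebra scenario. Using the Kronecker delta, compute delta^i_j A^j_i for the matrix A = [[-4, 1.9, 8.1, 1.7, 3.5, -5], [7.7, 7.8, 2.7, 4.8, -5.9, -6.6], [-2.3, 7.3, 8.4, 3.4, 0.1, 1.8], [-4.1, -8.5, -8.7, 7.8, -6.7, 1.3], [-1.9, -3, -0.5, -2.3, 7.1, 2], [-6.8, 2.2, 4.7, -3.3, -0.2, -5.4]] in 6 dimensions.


The contraction (trace) of a rank-2 tensor is the sum of its diagonal elements.
Diagonal entries: A[1,1] = -4, A[2,2] = 7.8, A[3,3] = 8.4, A[4,4] = 7.8, A[5,5] = 7.1, A[6,6] = -5.4
Tr(A) = -4 + 7.8 + 8.4 + 7.8 + 7.1 + -5.4 = 21.7

21.7


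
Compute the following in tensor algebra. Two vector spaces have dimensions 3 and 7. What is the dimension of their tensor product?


The dimension of a tensor product is the product of dimensions.
dim(V) = 3, dim(W) = 7
dim(V (x) W) = 3 * 7 = 21

21


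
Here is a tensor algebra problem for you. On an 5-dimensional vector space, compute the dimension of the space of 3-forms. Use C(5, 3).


The dimension of the space of p-forms on an n-dimensional space is C(n, p).
n = 5, p = 3
C(5, 3) = 5! / (3! * 2!) = 10

10


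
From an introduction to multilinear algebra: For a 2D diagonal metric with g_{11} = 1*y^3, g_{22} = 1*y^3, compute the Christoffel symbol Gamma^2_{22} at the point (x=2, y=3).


For a diagonal metric, Gamma^k_{ij} = (1/2) g^{kk} (dg_{ik}/dx_j + dg_{jk}/dx_i - dg_{ij}/dx_k).
The metric is diagonal, so g_{ab} = 0 for a != b.
At the given point: g_{11} = 27, g_{22} = 27
g^{22} = 1/27
dg_{22}/dx_2 = dg_{22}/dx_2 = 27
dg_{22}/dx_2 = dg_{22}/dx_2 = 27
dg_{22}/dx_2 = dg_{22}/dx_2 = 27
Numerator = 27 + 27 - 27 = 27
Gamma^2_{22} = 27 / (2 * 27) = 1/2

1/2


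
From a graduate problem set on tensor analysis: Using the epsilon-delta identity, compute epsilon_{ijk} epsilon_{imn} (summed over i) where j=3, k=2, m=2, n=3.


Using the identity: epsilon_{ijk} epsilon_{imn} = delta_{jm} delta_{kn} - delta_{jn} delta_{km}.
delta_{32} = 0
delta_{23} = 0
delta_{33} = 1
delta_{22} = 1
Result = 0 * 0 - 1 * 1 = 0 - 1 = -1

-1


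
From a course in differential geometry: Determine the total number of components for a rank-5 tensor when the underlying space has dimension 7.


The number of components of a rank-r tensor in d dimensions is d^r.
Here d = 7 and r = 5.
7^5 = 16807

16807


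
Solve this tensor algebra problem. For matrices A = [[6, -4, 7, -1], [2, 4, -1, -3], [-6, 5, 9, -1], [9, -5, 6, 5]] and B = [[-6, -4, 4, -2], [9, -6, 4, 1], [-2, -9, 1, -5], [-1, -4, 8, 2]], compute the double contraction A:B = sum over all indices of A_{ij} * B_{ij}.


A:B = sum over all i,j of A_{ij} * B_{ij}.
Row 1: 6*-6=-36, -4*-4=16, 7*4=28, -1*-2=2 => row sum = 10
Row 2: 2*9=18, 4*-6=-24, -1*4=-4, -3*1=-3 => row sum = -13
Row 3: -6*-2=12, 5*-9=-45, 9*1=9, -1*-5=5 => row sum = -19
Row 4: 9*-1=-9, -5*-4=20, 6*8=48, 5*2=10 => row sum = 69
Total = 10 + -13 + -19 + 69 = 47

47


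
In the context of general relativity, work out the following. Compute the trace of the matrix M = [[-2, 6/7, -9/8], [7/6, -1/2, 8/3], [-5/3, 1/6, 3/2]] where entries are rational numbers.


The trace is the sum of diagonal entries.
Diagonal: M[1,1] = -2, M[2,2] = -1/2, M[3,3] = 3/2
Tr(M) = -2 + -1/2 + 3/2
Computing step by step:
After adding M[1,1]: -2
After adding M[2,2]: -5/2
After adding M[3,3]: -1
Tr(M) = -1

-1


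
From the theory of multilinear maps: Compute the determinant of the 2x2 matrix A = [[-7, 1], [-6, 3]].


For a 2x2 matrix [[a, b], [c, d]], det = a*d - b*c.
a = -7, b = 1, c = -6, d = 3
a*d = -7 * 3 = -21
b*c = 1 * -6 = -6
det = -21 - -6 = -15

-15


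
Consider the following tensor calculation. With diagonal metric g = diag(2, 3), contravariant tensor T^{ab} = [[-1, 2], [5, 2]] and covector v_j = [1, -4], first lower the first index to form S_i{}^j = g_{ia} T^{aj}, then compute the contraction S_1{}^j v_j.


Step 1: lower the first index. For a diagonal metric, g_{ia} T^{aj} = g_{ii} T^{ij} (no sum on i).
g_{11} = 2
S_1{}^1 = 2 * T^{11} = 2 * -1 = -2
S_1{}^2 = 2 * T^{12} = 2 * 2 = 4
Step 2: contract S_1{}^j with v_j.
S_1{}^1 * v_1 = -2 * 1 = -2
S_1{}^2 * v_2 = 4 * -4 = -16
Result = -2 + -16 = -18

-18


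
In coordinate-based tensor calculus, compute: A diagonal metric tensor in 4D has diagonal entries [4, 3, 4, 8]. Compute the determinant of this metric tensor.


For a diagonal metric, the determinant is the product of diagonal entries.
Diagonal entries: 4, 3, 4, 8
det(g) = 4 * 3 * 4 * 8 = 384

384


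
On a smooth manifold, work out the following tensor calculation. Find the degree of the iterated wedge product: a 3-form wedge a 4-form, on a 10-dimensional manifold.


The degree of a wedge product is the sum of the degrees of the individual forms.
Degrees: 3, 4
Total degree = 3 + 4 = 7

7


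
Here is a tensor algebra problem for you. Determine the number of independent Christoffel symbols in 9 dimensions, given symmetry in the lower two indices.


Christoffel symbols Gamma^k_{ij} are symmetric in i,j, so there are d * d(d+1)/2 independent symbols.
d = 9
d(d+1)/2 = 9 * 10 / 2 = 45
Total = 9 * 45 = 405

405


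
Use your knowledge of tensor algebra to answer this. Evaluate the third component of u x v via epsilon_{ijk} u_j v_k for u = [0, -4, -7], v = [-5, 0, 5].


(u x v)_3 = sum_{j,k} epsilon_{3jk} u_j v_k. Only permutations of (1,2,3) contribute; the two non-zero terms are:
eps_{312} u_1 v_2 = 1 * 0 * 0 = 0
eps_{321} u_2 v_1 = -1 * -4 * -5 = -20
(u x v)_3 = -20

-20


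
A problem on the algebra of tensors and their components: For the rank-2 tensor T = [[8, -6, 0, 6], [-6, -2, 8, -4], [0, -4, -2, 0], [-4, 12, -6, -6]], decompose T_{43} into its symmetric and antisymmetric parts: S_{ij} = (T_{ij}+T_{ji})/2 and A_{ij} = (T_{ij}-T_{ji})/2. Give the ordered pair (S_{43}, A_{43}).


T_{43} = -6
T_{34} = 0
S_{43} = (-6 + 0)/2 = -6/2 = -3
A_{43} = (-6 - 0)/2 = -6/2 = -3
Check: S + A = -3 + -3 = -6 = T_{43}.

(-3, -3)


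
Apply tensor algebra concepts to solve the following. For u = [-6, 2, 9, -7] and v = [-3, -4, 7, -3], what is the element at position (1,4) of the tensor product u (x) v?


The outer product entry T_{ij} = u_i * v_j.
We need i=1, j=4.
u_1 = -6, v_4 = -3
T_{1,4} = -6 * -3 = 18

18


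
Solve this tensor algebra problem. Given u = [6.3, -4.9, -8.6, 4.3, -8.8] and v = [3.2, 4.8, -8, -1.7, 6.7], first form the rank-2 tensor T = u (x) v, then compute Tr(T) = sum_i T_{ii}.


The outer product gives T_{ij} = u_i v_j.
The trace (contraction) is Tr(T) = sum_i T_{ii} = sum_i u_i v_i.
Diagonal entries:
T_{11} = u_1 * v_1 = 6.3 * 3.2 = 20.16
T_{22} = u_2 * v_2 = -4.9 * 4.8 = -23.52
T_{33} = u_3 * v_3 = -8.6 * -8 = 68.8
T_{44} = u_4 * v_4 = 4.3 * -1.7 = -7.31
T_{55} = u_5 * v_5 = -8.8 * 6.7 = -58.96
Tr(T) = 20.16 + -23.52 + 68.8 + -7.31 + -58.96 = -0.83

-0.83


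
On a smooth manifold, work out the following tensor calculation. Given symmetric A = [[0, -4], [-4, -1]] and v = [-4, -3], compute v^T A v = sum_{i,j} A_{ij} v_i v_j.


First compute Av:
(Av)_1 = 0*-4 + -4*-3 = 12
(Av)_2 = -4*-4 + -1*-3 = 19
Av = [12, 19]
Then v^T (Av) = -4*12 + -3*19
= -48 + -57 = -105

-105


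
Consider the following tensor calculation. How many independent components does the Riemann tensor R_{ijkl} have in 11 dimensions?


The Riemann tensor in d dimensions has d^2(d^2 - 1)/12 independent components.
d = 11, so d^2 = 121
d^2 - 1 = 120
d^2(d^2 - 1) = 121 * 120 = 14520
Divide by 12: 14520 / 12 = 1210

1210


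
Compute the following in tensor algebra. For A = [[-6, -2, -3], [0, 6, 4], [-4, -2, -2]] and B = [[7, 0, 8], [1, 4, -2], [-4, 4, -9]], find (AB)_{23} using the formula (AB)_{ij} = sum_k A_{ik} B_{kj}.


(AB)_{ij} = sum_k A_{ik} B_{kj}.
For i=2, j=3:
A_{21} * B_{13} = 0 * 8 = 0
A_{22} * B_{23} = 6 * -2 = -12
A_{23} * B_{33} = 4 * -9 = -36
Sum = 0 + -12 + -36 = -48

-48


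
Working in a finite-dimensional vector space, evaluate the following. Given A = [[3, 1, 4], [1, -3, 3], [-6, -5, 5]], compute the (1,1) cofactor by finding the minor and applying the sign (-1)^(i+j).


To find cofactor C_{11}, delete row 1 and column 1.
The resulting 2x2 submatrix is: [[-3, 3], [-5, 5]]
Minor M_{11} = -3*5 - 3*-5
  = -15 - -15 = 0
Sign = (-1)^(1+1) = (-1)^2 = 1
Cofactor C_{11} = 1 * 0 = 0

0


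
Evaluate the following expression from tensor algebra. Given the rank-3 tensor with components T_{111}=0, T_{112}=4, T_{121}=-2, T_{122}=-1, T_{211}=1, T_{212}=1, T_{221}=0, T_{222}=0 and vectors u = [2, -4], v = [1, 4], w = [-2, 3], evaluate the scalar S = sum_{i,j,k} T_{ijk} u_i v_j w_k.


S = sum over i,j,k of T_{ijk} u_i v_j w_k. Expanding all 8 terms:
T_{111}*u_1*v_1*w_1 = 0*2*1*-2 = 0  (running total: 0)
T_{112}*u_1*v_1*w_2 = 4*2*1*3 = 24  (running total: 24)
T_{121}*u_1*v_2*w_1 = -2*2*4*-2 = 32  (running total: 56)
T_{122}*u_1*v_2*w_2 = -1*2*4*3 = -24  (running total: 32)
T_{211}*u_2*v_1*w_1 = 1*-4*1*-2 = 8  (running total: 40)
T_{212}*u_2*v_1*w_2 = 1*-4*1*3 = -12  (running total: 28)
T_{221}*u_2*v_2*w_1 = 0*-4*4*-2 = 0  (running total: 28)
T_{222}*u_2*v_2*w_2 = 0*-4*4*3 = 0  (running total: 28)
S = 28

28


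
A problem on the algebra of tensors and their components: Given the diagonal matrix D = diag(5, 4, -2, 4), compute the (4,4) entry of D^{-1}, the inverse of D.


For a diagonal matrix, the inverse has entries (D^{-1})_{ii} = 1/d_{ii}.
The diagonal entries are: d_{11} = 5, d_{22} = 4, d_{33} = -2, d_{44} = 4
We need (D^{-1})_{44} = 1/d_{44} = 1/4 = 1/4

1/4


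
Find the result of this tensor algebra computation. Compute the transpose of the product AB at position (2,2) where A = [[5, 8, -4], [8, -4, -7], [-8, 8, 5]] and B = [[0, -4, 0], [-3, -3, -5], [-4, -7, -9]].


(AB)^T_{ij} = (AB)_{ji} = sum_k A_{jk} B_{ki}.
For i=2, j=2 we need (AB)_{22}:
A_{21} * B_{12} = 8 * -4 = -32
A_{22} * B_{22} = -4 * -3 = 12
A_{23} * B_{32} = -7 * -7 = 49
Sum = -32 + 12 + 49 = 29

29


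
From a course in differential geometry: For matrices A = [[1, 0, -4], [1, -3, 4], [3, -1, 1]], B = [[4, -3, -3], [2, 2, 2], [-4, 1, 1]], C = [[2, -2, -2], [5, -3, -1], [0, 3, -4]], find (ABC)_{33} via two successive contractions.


(ABC)_{33} = sum_m (AB)_{3m} C_{m3}. First compute row 3 of AB.
(AB)_{31} = 3*4 + -1*2 + 1*-4 = 6
(AB)_{32} = 3*-3 + -1*2 + 1*1 = -10
(AB)_{33} = 3*-3 + -1*2 + 1*1 = -10
Now contract with column 3 of C:
(AB)_{31} * C_{13} = 6 * -2 = -12
(AB)_{32} * C_{23} = -10 * -1 = 10
(AB)_{33} * C_{33} = -10 * -4 = 40
(ABC)_{33} = -12 + 10 + 40 = 38

38


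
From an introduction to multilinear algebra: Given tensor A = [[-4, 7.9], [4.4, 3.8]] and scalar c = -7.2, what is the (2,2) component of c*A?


Scalar multiplication: (cA)_{ij} = c * A_{ij}.
c = -7.2
A_{22} = 3.8
(cA)_{22} = -7.2 * 3.8 = -27.36

-27.36


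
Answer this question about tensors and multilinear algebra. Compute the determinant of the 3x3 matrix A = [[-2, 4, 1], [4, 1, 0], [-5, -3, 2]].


Expanding along the first row, det(A) = a11*M_11 - a12*M_12 + a13*M_13, where M_1j is the (1,j) minor.
Minor M_11 = 1*2 - 0*-3 = 2
Minor M_12 = 4*2 - 0*-5 = 8
Minor M_13 = 4*-3 - 1*-5 = -7
det = -2*(2) - 4*(8) + 1*(-7)
    = -4 - 32 + -7
    = -43

-43


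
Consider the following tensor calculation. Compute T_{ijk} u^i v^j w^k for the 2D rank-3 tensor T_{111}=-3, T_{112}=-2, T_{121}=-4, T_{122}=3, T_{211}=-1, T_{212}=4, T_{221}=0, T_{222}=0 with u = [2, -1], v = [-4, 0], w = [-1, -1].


S = sum over i,j,k of T_{ijk} u_i v_j w_k. Expanding all 8 terms:
T_{111}*u_1*v_1*w_1 = -3*2*-4*-1 = -24  (running total: -24)
T_{112}*u_1*v_1*w_2 = -2*2*-4*-1 = -16  (running total: -40)
T_{121}*u_1*v_2*w_1 = -4*2*0*-1 = 0  (running total: -40)
T_{122}*u_1*v_2*w_2 = 3*2*0*-1 = 0  (running total: -40)
T_{211}*u_2*v_1*w_1 = -1*-1*-4*-1 = 4  (running total: -36)
T_{212}*u_2*v_1*w_2 = 4*-1*-4*-1 = -16  (running total: -52)
T_{221}*u_2*v_2*w_1 = 0*-1*0*-1 = 0  (running total: -52)
T_{222}*u_2*v_2*w_2 = 0*-1*0*-1 = 0  (running total: -52)
S = -52

-52


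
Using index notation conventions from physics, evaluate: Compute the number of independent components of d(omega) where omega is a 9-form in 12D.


The exterior derivative of a p-form is a (p+1)-form.
Its number of independent components is C(n, p+1).
n = 12, p+1 = 10
C(12, 10) = 66

66


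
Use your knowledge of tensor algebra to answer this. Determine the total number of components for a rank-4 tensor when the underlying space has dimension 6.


The number of components of a rank-r tensor in d dimensions is d^r.
Here d = 6 and r = 4.
6^4 = 1296

1296


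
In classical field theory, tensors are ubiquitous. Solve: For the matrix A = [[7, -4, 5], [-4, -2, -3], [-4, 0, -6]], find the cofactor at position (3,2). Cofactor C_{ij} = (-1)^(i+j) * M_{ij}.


To find cofactor C_{32}, delete row 3 and column 2.
The resulting 2x2 submatrix is: [[7, 5], [-4, -3]]
Minor M_{32} = 7*-3 - 5*-4
  = -21 - -20 = -1
Sign = (-1)^(3+2) = (-1)^5 = -1
Cofactor C_{32} = -1 * -1 = 1

1


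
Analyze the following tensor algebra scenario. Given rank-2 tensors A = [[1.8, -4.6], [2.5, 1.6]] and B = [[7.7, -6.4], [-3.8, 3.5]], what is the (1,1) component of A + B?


Tensor addition is component-wise: (A + B)_{ij} = A_{ij} + B_{ij}.
A_{11} = 1.8
B_{11} = 7.7
(A + B)_{11} = 1.8 + 7.7 = 9.5

9.5
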